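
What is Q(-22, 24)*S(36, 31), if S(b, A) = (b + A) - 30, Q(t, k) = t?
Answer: -814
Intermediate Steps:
S(b, A) = -30 + A + b (S(b, A) = (A + b) - 30 = -30 + A + b)
Q(-22, 24)*S(36, 31) = -22*(-30 + 31 + 36) = -22*37 = -814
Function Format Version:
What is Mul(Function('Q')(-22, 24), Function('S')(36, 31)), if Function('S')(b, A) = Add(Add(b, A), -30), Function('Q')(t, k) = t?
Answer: -814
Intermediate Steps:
Function('S')(b, A) = Add(-30, A, b) (Function('S')(b, A) = Add(Add(A, b), -30) = Add(-30, A, b))
Mul(Function('Q')(-22, 24), Function('S')(36, 31)) = Mul(-22, Add(-30, 31, 36)) = Mul(-22, 37) = -814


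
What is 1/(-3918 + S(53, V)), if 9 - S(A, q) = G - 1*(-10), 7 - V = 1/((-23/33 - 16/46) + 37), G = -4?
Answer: -1/3915 ≈ -0.00025543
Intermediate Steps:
V = 190271/27290 (V = 7 - 1/((-23/33 - 16/46) + 37) = 7 - 1/((-23*1/33 - 16*1/46) + 37) = 7 - 1/((-23/33 - 8/23) + 37) = 7 - 1/(-793/759 + 37) = 7 - 1/27290/759 = 7 - 1*759/27290 = 7 - 759/27290 = 190271/27290 ≈ 6.9722)
S(A, q) = 3 (S(A, q) = 9 - (-4 - 1*(-10)) = 9 - (-4 + 10) = 9 - 1*6 = 9 - 6 = 3)
1/(-3918 + S(53, V)) = 1/(-3918 + 3) = 1/(-3915) = -1/3915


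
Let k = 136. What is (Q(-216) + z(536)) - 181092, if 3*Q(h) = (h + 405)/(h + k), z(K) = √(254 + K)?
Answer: -14487423/80 + √790 ≈ -1.8106e+5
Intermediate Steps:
Q(h) = (405 + h)/(3*(136 + h)) (Q(h) = ((h + 405)/(h + 136))/3 = ((405 + h)/(136 + h))/3 = (405 + h)/(3*(136 + h)))
(Q(-216) + z(536)) - 181092 = ((405 - 216)/(3*(136 - 216)) + √(254 + 536)) - 181092 = ((⅓)*189/(-80) + √790) - 181092 = ((⅓)*(-1/80)*189 + √790) - 181092 = (-63/80 + √790) - 181092 = -14487423/80 + √790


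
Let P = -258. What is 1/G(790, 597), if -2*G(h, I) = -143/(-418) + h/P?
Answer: 9804/13333 ≈ 0.73532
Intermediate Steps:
G(h, I) = -13/76 + h/516 (G(h, I) = -(-143/(-418) + h/(-258))/2 = -(-143*(-1/418) + h*(-1/258))/2 = -(13/38 - h/258)/2 = -13/76 + h/516)
1/G(790, 597) = 1/(-13/76 + (1/516)*790) = 1/(-13/76 + 395/258) = 1/(13333/9804) = 9804/13333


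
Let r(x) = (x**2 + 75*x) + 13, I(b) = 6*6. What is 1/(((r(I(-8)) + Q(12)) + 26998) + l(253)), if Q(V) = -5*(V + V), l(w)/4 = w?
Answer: 1/31899 ≈ 3.1349e-5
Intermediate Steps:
l(w) = 4*w
I(b) = 36
Q(V) = -10*V
r(x) = 13 + x**2 + 75*x
1/(((r(I(-8)) + Q(12)) + 26998) + l(253)) = 1/((((13 + 36**2 + 75*36) - 10*12) + 26998) + 4*253) = 1/((((13 + 1296 + 2700) - 120) + 26998) + 1012) = 1/(((4009 - 120) + 26998) + 1012) = 1/((3889 + 26998) + 1012) = 1/(30887 + 1012) = 1/31899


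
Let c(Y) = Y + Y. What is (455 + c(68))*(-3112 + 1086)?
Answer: -1197366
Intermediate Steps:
c(Y) = 2*Y
(455 + c(68))*(-3112 + 1086) = (455 + 2*68)*(-3112 + 1086) = (455 + 136)*(-2026) = 591*(-2026) = -1197366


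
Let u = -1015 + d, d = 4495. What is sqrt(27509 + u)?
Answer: sqrt(30989) ≈ 176.04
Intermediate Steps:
u = 3480 (u = -1015 + 4495 = 3480)
sqrt(27509 + u) = sqrt(27509 + 3480) = sqrt(30989)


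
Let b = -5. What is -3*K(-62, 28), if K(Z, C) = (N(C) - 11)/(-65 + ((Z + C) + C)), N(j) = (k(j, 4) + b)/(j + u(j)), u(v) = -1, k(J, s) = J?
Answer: -274/639 ≈ -0.42879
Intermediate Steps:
N(j) = (-5 + j)/(-1 + j) (N(j) = (j - 5)/(j - 1) = (-5 + j)/(-1 + j))
K(Z, C) = (-11 + (-5 + C)/(-1 + C))/(-65 + Z + 2*C) (K(Z, C) = ((-5 + C)/(-1 + C) - 11)/(-65 + ((Z + C) + C)) = (-11 + (-5 + C)/(-1 + C))/(-65 + ((C + Z) + C)) = (-11 + (-5 + C)/(-1 + C))/(-65 + (Z + 2*C)) = (-11 + (-5 + C)/(-1 + C))/(-65 + Z + 2*C))
-3*K(-62, 28) = -6*(3 - 5*28)/((-1 + 28)*(-65 - 62 + 2*28)) = -6*(3 - 140)/(27*(-65 - 62 + 56)) = -6*(-137)/(27*(-71)) = -6*(-1)*(-137)/(27*71) = -3*274/1917 = -274/639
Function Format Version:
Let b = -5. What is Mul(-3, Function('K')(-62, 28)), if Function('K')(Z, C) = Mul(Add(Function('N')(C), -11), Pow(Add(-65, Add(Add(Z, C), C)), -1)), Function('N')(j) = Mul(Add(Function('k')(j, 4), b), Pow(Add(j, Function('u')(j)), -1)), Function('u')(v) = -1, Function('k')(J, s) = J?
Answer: Rational(-274, 639) ≈ -0.42879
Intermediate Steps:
Function('N')(j) = Mul(Pow(Add(-1, j), -1), Add(-5, j)) (Function('N')(j) = Mul(Add(j, -5), Pow(Add(j, -1), -1)) = Mul(Add(-5, j), Pow(Add(-1, j), -1)) = Mul(Pow(Add(-1, j), -1), Add(-5, j)))
Function('K')(Z, C) = Mul(Pow(Add(-65, Z, Mul(2, C)), -1), Add(-11, Mul(Pow(Add(-1, C), -1), Add(-5, C)))) (Function('K')(Z, C) = Mul(Add(Mul(Pow(Add(-1, C), -1), Add(-5, C)), -11), Pow(Add(-65, Add(Add(Z, C), C)), -1)) = Mul(Add(-11, Mul(Pow(Add(-1, C), -1), Add(-5, C))), Pow(Add(-65, Add(Add(C, Z), C)), -1)) = Mul(Add(-11, Mul(Pow(Add(-1, C), -1), Add(-5, C))), Pow(Add(-65, Add(Z, Mul(2, C))), -1)) = Mul(Add(-11, Mul(Pow(Add(-1, C), -1), Add(-5, C))), Pow(Add(-65, Z, Mul(2, C)), -1)) = Mul(Pow(Add(-65, Z, Mul(2, C)), -1), Add(-11, Mul(Pow(Add(-1, C), -1), Add(-5, C)))))
Mul(-3, Function('K')(-62, 28)) = Mul(-3, Mul(2, Pow(Add(-1, 28), -1), Pow(Add(-65, -62, Mul(2, 28)), -1), Add(3, Mul(-5, 28)))) = Mul(-3, Mul(2, Pow(27, -1), Pow(Add(-65, -62, 56), -1), Add(3, -140))) = Mul(-3, Mul(2, Rational(1, 27), Pow(-71, -1), -137)) = Mul(-3, Mul(2, Rational(1, 27), Rational(-1, 71), -137)) = Mul(-3, Rational(274, 1917)) = Rational(-274, 639)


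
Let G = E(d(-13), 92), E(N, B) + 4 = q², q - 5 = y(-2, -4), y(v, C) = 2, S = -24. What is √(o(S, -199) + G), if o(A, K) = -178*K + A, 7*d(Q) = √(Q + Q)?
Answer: 23*√67 ≈ 188.26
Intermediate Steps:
q = 7 (q = 5 + 2 = 7)
d(Q) = √2*√Q/7 (d(Q) = √(Q + Q)/7 = √(2*Q)/7 = (√2*√Q)/7 = √2*√Q/7)
E(N, B) = 45 (E(N, B) = -4 + 7² = -4 + 49 = 45)
G = 45
o(A, K) = A - 178*K
√(o(S, -199) + G) = √((-24 - 178*(-199)) + 45) = √((-24 + 35422) + 45) = √(35398 + 45) = √35443 = 23*√67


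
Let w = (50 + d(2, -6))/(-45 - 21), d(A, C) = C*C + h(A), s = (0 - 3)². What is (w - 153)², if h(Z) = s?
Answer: 103897249/4356 ≈ 23852.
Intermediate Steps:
s = 9 (s = (-3)² = 9)
h(Z) = 9
d(A, C) = 9 + C² (d(A, C) = C*C + 9 = C² + 9 = 9 + C²)
w = -95/66 (w = (50 + (9 + (-6)²))/(-45 - 21) = (50 + (9 + 36))/(-66) = (50 + 45)*(-1/66) = 95*(-1/66) = -95/66 ≈ -1.4394)
(w - 153)² = (-95/66 - 153)² = (-10193/66)² = 103897249/4356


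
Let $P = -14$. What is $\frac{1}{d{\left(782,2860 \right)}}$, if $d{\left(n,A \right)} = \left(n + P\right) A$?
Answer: $\frac{1}{2196480} \approx 4.5527 \cdot 10^{-7}$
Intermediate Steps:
$d{\left(n,A \right)} = A \left(-14 + n\right)$ ($d{\left(n,A \right)} = \left(n - 14\right) A = \left(-14 + n\right) A = A \left(-14 + n\right)$)
$\frac{1}{d{\left(782,2860 \right)}} = \frac{1}{2860 \left(-14 + 782\right)} = \frac{1}{2860 \cdot 768} = \frac{1}{2196480}$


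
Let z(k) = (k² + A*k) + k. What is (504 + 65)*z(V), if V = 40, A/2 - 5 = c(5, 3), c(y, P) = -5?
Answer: 933160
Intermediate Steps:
A = 0 (A = 10 + 2*(-5) = 10 - 10 = 0)
z(k) = k + k² (z(k) = (k² + 0*k) + k = (k² + 0) + k = k² + k = k + k²)
(504 + 65)*z(V) = (504 + 65)*(40*(1 + 40)) = 569*(40*41) = 569*1640 = 933160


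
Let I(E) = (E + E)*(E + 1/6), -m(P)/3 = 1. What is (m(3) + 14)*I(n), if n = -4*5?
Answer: 26180/3 ≈ 8726.7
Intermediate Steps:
m(P) = -3 (m(P) = -3*1 = -3)
n = -20
I(E) = 2*E*(⅙ + E) (I(E) = (2*E)*(E + ⅙) = (2*E)*(⅙ + E) = 2*E*(⅙ + E))
(m(3) + 14)*I(n) = (-3 + 14)*((⅓)*(-20)*(1 + 6*(-20))) = 11*((⅓)*(-20)*(1 - 120)) = 11*((⅓)*(-20)*(-119)) = 11*(2380/3) = 26180/3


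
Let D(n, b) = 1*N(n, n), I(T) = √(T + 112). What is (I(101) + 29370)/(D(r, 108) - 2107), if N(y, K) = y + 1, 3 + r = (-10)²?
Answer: -29370/2009 - √213/2009 ≈ -14.626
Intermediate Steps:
r = 97 (r = -3 + (-10)² = -3 + 100 = 97)
N(y, K) = 1 + y
I(T) = √(112 + T)
D(n, b) = 1 + n (D(n, b) = 1*(1 + n) = 1 + n)
(I(101) + 29370)/(D(r, 108) - 2107) = (√(112 + 101) + 29370)/((1 + 97) - 2107) = (√213 + 29370)/(98 - 2107) = (29370 + √213)/(-2009) = (29370 + √213)*(-1/2009) = -29370/2009 - √213/2009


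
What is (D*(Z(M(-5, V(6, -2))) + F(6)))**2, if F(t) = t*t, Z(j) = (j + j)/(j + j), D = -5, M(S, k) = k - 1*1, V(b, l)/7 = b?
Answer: 34225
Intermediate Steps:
V(b, l) = 7*b
M(S, k) = -1 + k (M(S, k) = k - 1 = -1 + k)
Z(j) = 1 (Z(j) = (2*j)/((2*j)) = (2*j)*(1/(2*j)) = 1)
F(t) = t**2
(D*(Z(M(-5, V(6, -2))) + F(6)))**2 = (-5*(1 + 6**2))**2 = (-5*(1 + 36))**2 = (-5*37)**2 = (-185)**2 = 34225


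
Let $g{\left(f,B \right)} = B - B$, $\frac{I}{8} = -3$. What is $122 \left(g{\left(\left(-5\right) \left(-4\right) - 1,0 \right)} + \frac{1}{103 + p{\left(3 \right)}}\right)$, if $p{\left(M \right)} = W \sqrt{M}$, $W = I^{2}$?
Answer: $- \frac{12566}{984719} + \frac{70272 \sqrt{3}}{984719} \approx 0.11084$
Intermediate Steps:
$I = -24$ ($I = 8 \left(-3\right) = -24$)
$g{\left(f,B \right)} = 0$
$W = 576$ ($W = \left(-24\right)^{2} = 576$)
$p{\left(M \right)} = 576 \sqrt{M}$
$122 \left(g{\left(\left(-5\right) \left(-4\right) - 1,0 \right)} + \frac{1}{103 + p{\left(3 \right)}}\right) = 122 \left(0 + \frac{1}{103 + 576 \sqrt{3}}\right) = \frac{122}{103 + 576 \sqrt{3}}$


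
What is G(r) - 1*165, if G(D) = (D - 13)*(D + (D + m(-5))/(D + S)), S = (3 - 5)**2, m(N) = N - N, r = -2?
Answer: -120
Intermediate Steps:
m(N) = 0
S = 4 (S = (-2)**2 = 4)
G(D) = (-13 + D)*(D + D/(4 + D)) (G(D) = (D - 13)*(D + (D + 0)/(D + 4)) = (-13 + D)*(D + D/(4 + D)))
G(r) - 1*165 = -2*(-65 + (-2)**2 - 8*(-2))/(4 - 2) - 1*165 = -2*(-65 + 4 + 16)/2 - 165 = -2*1/2*(-45) - 165 = 45 - 165 = -120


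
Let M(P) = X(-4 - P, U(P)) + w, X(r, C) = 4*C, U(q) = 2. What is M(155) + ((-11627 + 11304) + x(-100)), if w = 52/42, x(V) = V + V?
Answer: -10789/21 ≈ -513.76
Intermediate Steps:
x(V) = 2*V
w = 26/21 (w = 52*(1/42) = 26/21 ≈ 1.2381)
M(P) = 194/21 (M(P) = 4*2 + 26/21 = 8 + 26/21 = 194/21)
M(155) + ((-11627 + 11304) + x(-100)) = 194/21 + ((-11627 + 11304) + 2*(-100)) = 194/21 + (-323 - 200) = 194/21 - 523 = -10789/21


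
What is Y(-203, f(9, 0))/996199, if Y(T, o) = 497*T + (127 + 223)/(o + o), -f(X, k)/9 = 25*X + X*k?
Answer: -8172178/80692119 ≈ -0.10128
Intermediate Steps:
f(X, k) = -225*X - 9*X*k (f(X, k) = -9*(25*X + X*k) = -225*X - 9*X*k)
Y(T, o) = 175/o + 497*T (Y(T, o) = 497*T + 350/((2*o)) = 497*T + 350*(1/(2*o)) = 497*T + 175/o = 175/o + 497*T)
Y(-203, f(9, 0))/996199 = (175/((-9*9*(25 + 0))) + 497*(-203))/996199 = (175/((-9*9*25)) - 100891)*(1/996199) = (175/(-2025) - 100891)*(1/996199) = (175*(-1/2025) - 100891)*(1/996199) = (-7/81 - 100891)*(1/996199) = -8172178/81*1/996199 = -8172178/80692119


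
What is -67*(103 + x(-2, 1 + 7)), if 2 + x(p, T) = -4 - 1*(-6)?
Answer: -6901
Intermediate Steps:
x(p, T) = 0 (x(p, T) = -2 + (-4 - 1*(-6)) = -2 + (-4 + 6) = -2 + 2 = 0)
-67*(103 + x(-2, 1 + 7)) = -67*(103 + 0) = -67*103 = -6901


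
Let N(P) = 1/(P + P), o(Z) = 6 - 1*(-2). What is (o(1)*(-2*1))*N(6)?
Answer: -4/3 ≈ -1.3333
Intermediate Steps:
o(Z) = 8 (o(Z) = 6 + 2 = 8)
N(P) = 1/(2*P)
(o(1)*(-2*1))*N(6) = (8*(-2*1))*((½)/6) = (8*(-2))*((½)*(⅙)) = -16*1/12 = -4/3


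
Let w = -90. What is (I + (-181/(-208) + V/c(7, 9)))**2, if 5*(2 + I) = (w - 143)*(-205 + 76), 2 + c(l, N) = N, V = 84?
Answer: 39227185711921/1081600 ≈ 3.6268e+7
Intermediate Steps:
c(l, N) = -2 + N
I = 30047/5 (I = -2 + ((-90 - 143)*(-205 + 76))/5 = -2 + (-233*(-129))/5 = -2 + (1/5)*30057 = -2 + 30057/5 = 30047/5 ≈ 6009.4)
(I + (-181/(-208) + V/c(7, 9)))**2 = (30047/5 + (-181/(-208) + 84/(-2 + 9)))**2 = (30047/5 + (-181*(-1/208) + 84/7))**2 = (30047/5 + (181/208 + 84*(1/7)))**2 = (30047/5 + (181/208 + 12))**2 = (30047/5 + 2677/208)**2 = (6263161/1040)**2 = 39227185711921/1081600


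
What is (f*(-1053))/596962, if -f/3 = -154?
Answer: -243243/298481 ≈ -0.81494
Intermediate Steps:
f = 462 (f = -3*(-154) = 462)
(f*(-1053))/596962 = (462*(-1053))/596962 = -486486*1/596962 = -243243/298481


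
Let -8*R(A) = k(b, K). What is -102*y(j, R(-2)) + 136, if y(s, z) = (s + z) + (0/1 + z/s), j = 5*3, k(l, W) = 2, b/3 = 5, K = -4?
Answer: -6834/5 ≈ -1366.8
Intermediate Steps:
b = 15 (b = 3*5 = 15)
R(A) = -1/4 (R(A) = -1/8*2 = -1/4)
j = 15
y(s, z) = s + z + z/s (y(s, z) = (s + z) + (0*1 + z/s) = (s + z) + (0 + z/s) = (s + z) + z/s = s + z + z/s)
-102*y(j, R(-2)) + 136 = -102*(15 - 1/4 - 1/4/15) + 136 = -102*(15 - 1/4 - 1/4*1/15) + 136 = -102*(15 - 1/4 - 1/60) + 136 = -102*221/15 + 136 = -7514/5 + 136 = -6834/5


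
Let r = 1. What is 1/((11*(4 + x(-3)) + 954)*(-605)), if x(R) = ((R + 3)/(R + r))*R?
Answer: -1/603790 ≈ -1.6562e-6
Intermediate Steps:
x(R) = R*(3 + R)/(1 + R) (x(R) = ((R + 3)/(R + 1))*R = ((3 + R)/(1 + R))*R = R*(3 + R)/(1 + R))
1/((11*(4 + x(-3)) + 954)*(-605)) = 1/((11*(4 - 3*(3 - 3)/(1 - 3)) + 954)*(-605)) = -1/605/(11*(4 - 3*0/(-2)) + 954) = -1/605/(11*(4 - 3*(-½)*0) + 954) = -1/605/(11*(4 + 0) + 954) = -1/605/(11*4 + 954) = -1/605/(44 + 954) = -1/605/998 = (1/998)*(-1/605) = -1/603790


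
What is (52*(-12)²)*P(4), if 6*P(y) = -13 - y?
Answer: -21216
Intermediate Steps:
P(y) = -13/6 - y/6 (P(y) = (-13 - y)/6 = -13/6 - y/6)
(52*(-12)²)*P(4) = (52*(-12)²)*(-13/6 - ⅙*4) = (52*144)*(-13/6 - ⅔) = 7488*(-17/6) = -21216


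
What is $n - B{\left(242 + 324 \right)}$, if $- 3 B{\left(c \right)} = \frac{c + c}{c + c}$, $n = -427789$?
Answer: $- \frac{1283366}{3} \approx -4.2779 \cdot 10^{5}$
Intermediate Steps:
$B{\left(c \right)} = - \frac{1}{3}$ ($B{\left(c \right)} = - \frac{\left(c + c\right) \frac{1}{c + c}}{3} = - \frac{2 c \frac{1}{2 c}}{3} = \left(- \frac{1}{3}\right) 1 = - \frac{1}{3}$)
$n - B{\left(242 + 324 \right)} = -427789 - - \frac{1}{3} = -427789 + \frac{1}{3} = - \frac{1283366}{3}$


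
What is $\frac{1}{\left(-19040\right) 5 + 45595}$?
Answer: $- \frac{1}{49605} \approx -2.0159 \cdot 10^{-5}$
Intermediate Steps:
$\frac{1}{\left(-19040\right) 5 + 45595} = \frac{1}{-95200 + 45595} = \frac{1}{-49605} = - \frac{1}{49605}$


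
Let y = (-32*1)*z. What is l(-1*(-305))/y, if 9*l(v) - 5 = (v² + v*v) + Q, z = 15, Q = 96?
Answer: -186151/4320 ≈ -43.091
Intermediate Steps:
l(v) = 101/9 + 2*v²/9 (l(v) = 5/9 + ((v² + v*v) + 96)/9 = 5/9 + ((v² + v²) + 96)/9 = 5/9 + (2*v² + 96)/9 = 5/9 + (96 + 2*v²)/9 = 5/9 + (32/3 + 2*v²/9) = 101/9 + 2*v²/9)
y = -480 (y = -32*1*15 = -32*15 = -480)
l(-1*(-305))/y = (101/9 + 2*(-1*(-305))²/9)/(-480) = (101/9 + (2/9)*305²)*(-1/480) = (101/9 + (2/9)*93025)*(-1/480) = (101/9 + 186050/9)*(-1/480) = (186151/9)*(-1/480) = -186151/4320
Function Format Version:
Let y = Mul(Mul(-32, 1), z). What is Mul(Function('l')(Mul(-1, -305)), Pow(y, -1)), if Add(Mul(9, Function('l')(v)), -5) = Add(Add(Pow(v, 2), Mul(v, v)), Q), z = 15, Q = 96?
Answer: Rational(-186151, 4320) ≈ -43.091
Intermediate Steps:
Function('l')(v) = Add(Rational(101, 9), Mul(Rational(2, 9), Pow(v, 2))) (Function('l')(v) = Add(Rational(5, 9), Mul(Rational(1, 9), Add(Add(Pow(v, 2), Mul(v, v)), 96))) = Add(Rational(5, 9), Mul(Rational(1, 9), Add(Add(Pow(v, 2), Pow(v, 2)), 96))) = Add(Rational(5, 9), Mul(Rational(1, 9), Add(Mul(2, Pow(v, 2)), 96))) = Add(Rational(5, 9), Mul(Rational(1, 9), Add(96, Mul(2, Pow(v, 2))))) = Add(Rational(5, 9), Add(Rational(32, 3), Mul(Rational(2, 9), Pow(v, 2)))) = Add(Rational(101, 9), Mul(Rational(2, 9), Pow(v, 2))))
y = -480 (y = Mul(Mul(-32, 1), 15) = Mul(-32, 15) = -480)
Mul(Function('l')(Mul(-1, -305)), Pow(y, -1)) = Mul(Add(Rational(101, 9), Mul(Rational(2, 9), Pow(Mul(-1, -305), 2))), Pow(-480, -1)) = Mul(Add(Rational(101, 9), Mul(Rational(2, 9), Pow(305, 2))), Rational(-1, 480)) = Mul(Add(Rational(101, 9), Mul(Rational(2, 9), 93025)), Rational(-1, 480)) = Mul(Add(Rational(101, 9), Rational(186050, 9)), Rational(-1, 480)) = Mul(Rational(186151, 9), Rational(-1, 480)) = Rational(-186151, 4320)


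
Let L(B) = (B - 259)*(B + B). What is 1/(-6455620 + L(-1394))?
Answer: -1/1847056 ≈ -5.4140e-7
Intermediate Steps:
L(B) = 2*B*(-259 + B) (L(B) = (-259 + B)*(2*B) = 2*B*(-259 + B))
1/(-6455620 + L(-1394)) = 1/(-6455620 + 2*(-1394)*(-259 - 1394)) = 1/(-6455620 + 2*(-1394)*(-1653)) = 1/(-6455620 + 4608564) = 1/(-1847056) = -1/1847056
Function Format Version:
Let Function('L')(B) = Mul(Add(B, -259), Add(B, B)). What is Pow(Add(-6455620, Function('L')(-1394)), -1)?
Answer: Rational(-1, 1847056) ≈ -5.4140e-7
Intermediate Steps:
Function('L')(B) = Mul(2, B, Add(-259, B)) (Function('L')(B) = Mul(Add(-259, B), Mul(2, B)) = Mul(2, B, Add(-259, B)))
Pow(Add(-6455620, Function('L')(-1394)), -1) = Pow(Add(-6455620, Mul(2, -1394, Add(-259, -1394))), -1) = Pow(Add(-6455620, Mul(2, -1394, -1653)), -1) = Pow(Add(-6455620, 4608564), -1) = Pow(-1847056, -1) = Rational(-1, 1847056)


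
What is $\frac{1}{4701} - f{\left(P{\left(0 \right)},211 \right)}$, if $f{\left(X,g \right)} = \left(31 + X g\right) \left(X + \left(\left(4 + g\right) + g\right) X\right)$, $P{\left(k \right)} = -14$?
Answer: $- \frac{82143835493}{4701} \approx -1.7474 \cdot 10^{7}$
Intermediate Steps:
$f{\left(X,g \right)} = \left(31 + X g\right) \left(X + X \left(4 + 2 g\right)\right)$ ($f{\left(X,g \right)} = \left(31 + X g\right) \left(X + \left(4 + 2 g\right) X\right) = \left(31 + X g\right) \left(X + X \left(4 + 2 g\right)\right)$)
$\frac{1}{4701} - f{\left(P{\left(0 \right)},211 \right)} = \frac{1}{4701} - - 14 \left(155 + 62 \cdot 211 + 2 \left(-14\right) 211^{2} + 5 \left(-14\right) 211\right) = \frac{1}{4701} - - 14 \left(155 + 13082 + 2 \left(-14\right) 44521 - 14770\right) = \frac{1}{4701} - - 14 \left(155 + 13082 - 1246588 - 14770\right) = \frac{1}{4701} - \left(-14\right) \left(-1248121\right) = \frac{1}{4701} - 17473694 = - \frac{82143835493}{4701}$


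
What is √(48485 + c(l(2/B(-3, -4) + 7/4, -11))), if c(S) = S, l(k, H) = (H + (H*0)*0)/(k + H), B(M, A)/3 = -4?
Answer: √619119881/113 ≈ 220.20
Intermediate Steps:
B(M, A) = -12 (B(M, A) = 3*(-4) = -12)
l(k, H) = H/(H + k) (l(k, H) = (H + 0*0)/(H + k) = (H + 0)/(H + k) = H/(H + k))
√(48485 + c(l(2/B(-3, -4) + 7/4, -11))) = √(48485 - 11/(-11 + (2/(-12) + 7/4))) = √(48485 - 11/(-11 + (2*(-1/12) + 7*(¼)))) = √(48485 - 11/(-11 + (-⅙ + 7/4))) = √(48485 - 11/(-11 + 19/12)) = √(48485 - 11/(-113/12)) = √(48485 - 11*(-12/113)) = √(48485 + 132/113) = √(5478937/113) = √619119881/113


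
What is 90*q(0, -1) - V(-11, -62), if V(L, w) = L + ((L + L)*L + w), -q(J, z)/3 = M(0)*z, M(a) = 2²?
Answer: 911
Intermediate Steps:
M(a) = 4
q(J, z) = -12*z
V(L, w) = L + w + 2*L² (V(L, w) = L + ((2*L)*L + w) = L + (2*L² + w) = L + (w + 2*L²) = L + w + 2*L²)
90*q(0, -1) - V(-11, -62) = 90*(-12*(-1)) - (-11 - 62 + 2*(-11)²) = 90*12 - (-11 - 62 + 2*121) = 1080 - (-11 - 62 + 242) = 1080 - 1*169 = 1080 - 169 = 911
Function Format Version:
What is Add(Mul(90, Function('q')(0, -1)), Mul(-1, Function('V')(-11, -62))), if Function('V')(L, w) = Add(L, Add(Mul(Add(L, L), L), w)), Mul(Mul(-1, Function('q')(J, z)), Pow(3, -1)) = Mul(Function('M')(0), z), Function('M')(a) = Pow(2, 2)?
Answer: 911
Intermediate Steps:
Function('M')(a) = 4
Function('q')(J, z) = Mul(-12, z) (Function('q')(J, z) = Mul(-3, Mul(4, z)) = Mul(-12, z))
Function('V')(L, w) = Add(L, w, Mul(2, Pow(L, 2))) (Function('V')(L, w) = Add(L, Add(Mul(Mul(2, L), L), w)) = Add(L, Add(Mul(2, Pow(L, 2)), w)) = Add(L, Add(w, Mul(2, Pow(L, 2)))) = Add(L, w, Mul(2, Pow(L, 2))))
Add(Mul(90, Function('q')(0, -1)), Mul(-1, Function('V')(-11, -62))) = Add(Mul(90, Mul(-12, -1)), Mul(-1, Add(-11, -62, Mul(2, Pow(-11, 2))))) = Add(Mul(90, 12), Mul(-1, Add(-11, -62, Mul(2, 121)))) = Add(1080, Mul(-1, Add(-11, -62, 242))) = Add(1080, Mul(-1, 169)) = Add(1080, -169) = 911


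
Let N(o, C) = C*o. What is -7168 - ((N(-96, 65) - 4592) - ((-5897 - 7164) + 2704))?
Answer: -6693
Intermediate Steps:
-7168 - ((N(-96, 65) - 4592) - ((-5897 - 7164) + 2704)) = -7168 - ((65*(-96) - 4592) - ((-5897 - 7164) + 2704)) = -7168 - ((-6240 - 4592) - (-13061 + 2704)) = -7168 - (-10832 - 1*(-10357)) = -7168 - (-10832 + 10357) = -7168 - 1*(-475) = -7168 + 475 = -6693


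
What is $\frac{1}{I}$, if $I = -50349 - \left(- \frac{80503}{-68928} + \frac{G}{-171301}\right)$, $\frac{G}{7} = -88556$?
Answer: $- \frac{908264256}{45734544576127} \approx -1.9859 \cdot 10^{-5}$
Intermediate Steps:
$G = -619892$ ($G = 7 \left(-88556\right) = -619892$)
$I = - \frac{45734544576127}{908264256}$ ($I = -50349 - \left(- \frac{80503}{-68928} - \frac{619892}{-171301}\right) = -50349 - \left(\left(-80503\right) \left(- \frac{1}{68928}\right) - - \frac{47684}{13177}\right) = -50349 - \left(\frac{80503}{68928} + \frac{47684}{13177}\right) = -50349 - \frac{4347550783}{908264256} = - \frac{45734544576127}{908264256} \approx -50354.0$)
$\frac{1}{I} = \frac{1}{- \frac{45734544576127}{908264256}} = - \frac{908264256}{45734544576127}$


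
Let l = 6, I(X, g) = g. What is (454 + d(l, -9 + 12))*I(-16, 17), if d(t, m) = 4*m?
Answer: 7922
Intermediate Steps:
(454 + d(l, -9 + 12))*I(-16, 17) = (454 + 4*(-9 + 12))*17 = (454 + 4*3)*17 = (454 + 12)*17 = 466*17 = 7922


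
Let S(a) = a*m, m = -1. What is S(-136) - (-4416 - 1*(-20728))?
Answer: -16176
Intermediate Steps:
S(a) = -a (S(a) = a*(-1) = -a)
S(-136) - (-4416 - 1*(-20728)) = -1*(-136) - (-4416 - 1*(-20728)) = 136 - (-4416 + 20728) = 136 - 1*16312 = 136 - 16312 = -16176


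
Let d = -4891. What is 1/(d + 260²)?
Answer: 1/62709 ≈ 1.5947e-5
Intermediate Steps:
1/(d + 260²) = 1/(-4891 + 260²) = 1/(-4891 + 67600) = 1/62709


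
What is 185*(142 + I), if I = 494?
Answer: 117660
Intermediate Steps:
185*(142 + I) = 185*(142 + 494) = 185*636 = 117660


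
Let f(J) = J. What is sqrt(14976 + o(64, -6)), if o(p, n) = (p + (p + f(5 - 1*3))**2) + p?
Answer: 2*sqrt(4865) ≈ 139.50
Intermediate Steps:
o(p, n) = (2 + p)**2 + 2*p (o(p, n) = (p + (p + (5 - 1*3))**2) + p = (p + (p + (5 - 3))**2) + p = (p + (p + 2)**2) + p = (p + (2 + p)**2) + p = (2 + p)**2 + 2*p)
sqrt(14976 + o(64, -6)) = sqrt(14976 + ((2 + 64)**2 + 2*64)) = sqrt(14976 + (66**2 + 128)) = sqrt(14976 + (4356 + 128)) = sqrt(14976 + 4484) = sqrt(19460) = 2*sqrt(4865)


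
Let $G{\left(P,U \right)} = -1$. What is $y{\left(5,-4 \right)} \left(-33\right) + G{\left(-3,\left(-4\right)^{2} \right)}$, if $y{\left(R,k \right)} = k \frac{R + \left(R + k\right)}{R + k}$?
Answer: $791$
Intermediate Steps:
$y{\left(R,k \right)} = \frac{k \left(k + 2 R\right)}{R + k}$ ($y{\left(R,k \right)} = k \frac{k + 2 R}{R + k} = \frac{k \left(k + 2 R\right)}{R + k}$)
$y{\left(5,-4 \right)} \left(-33\right) + G{\left(-3,\left(-4\right)^{2} \right)} = - \frac{4 \left(-4 + 2 \cdot 5\right)}{5 - 4} \left(-33\right) - 1 = - \frac{4 \left(-4 + 10\right)}{1} \left(-33\right) - 1 = \left(-4\right) 1 \cdot 6 \left(-33\right) - 1 = \left(-24\right) \left(-33\right) - 1 = 792 - 1 = 791$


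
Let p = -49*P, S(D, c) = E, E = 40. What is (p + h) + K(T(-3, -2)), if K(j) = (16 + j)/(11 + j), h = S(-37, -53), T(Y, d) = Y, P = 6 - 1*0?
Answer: -2019/8 ≈ -252.38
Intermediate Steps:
P = 6 (P = 6 + 0 = 6)
S(D, c) = 40
h = 40
p = -294 (p = -49*6 = -294)
K(j) = (16 + j)/(11 + j)
(p + h) + K(T(-3, -2)) = (-294 + 40) + (16 - 3)/(11 - 3) = -254 + 13/8 = -2019/8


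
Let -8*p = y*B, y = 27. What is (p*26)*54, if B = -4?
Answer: 18954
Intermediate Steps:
p = 27/2 (p = -27*(-4)/8 = -1/8*(-108) = 27/2 ≈ 13.500)
(p*26)*54 = ((27/2)*26)*54 = 351*54 = 18954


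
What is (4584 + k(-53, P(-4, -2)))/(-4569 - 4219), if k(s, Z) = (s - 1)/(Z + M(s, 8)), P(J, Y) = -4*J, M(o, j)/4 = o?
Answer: -449259/861224 ≈ -0.52165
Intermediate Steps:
M(o, j) = 4*o
k(s, Z) = (-1 + s)/(Z + 4*s) (k(s, Z) = (s - 1)/(Z + 4*s) = (-1 + s)/(Z + 4*s))
(4584 + k(-53, P(-4, -2)))/(-4569 - 4219) = (4584 + (-1 - 53)/(-4*(-4) + 4*(-53)))/(-4569 - 4219) = (4584 - 54/(16 - 212))/(-8788) = (4584 - 54/(-196))*(-1/8788) = (4584 - 1/196*(-54))*(-1/8788) = (4584 + 27/98)*(-1/8788) = (449259/98)*(-1/8788) = -449259/861224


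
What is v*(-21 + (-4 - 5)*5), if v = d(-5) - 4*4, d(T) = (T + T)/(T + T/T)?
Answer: 891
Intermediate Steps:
d(T) = 2*T/(1 + T) (d(T) = (2*T)/(T + 1) = (2*T)/(1 + T) = 2*T/(1 + T))
v = -27/2 (v = 2*(-5)/(1 - 5) - 4*4 = 2*(-5)/(-4) - 16 = 2*(-5)*(-1/4) - 16 = 5/2 - 16 = -27/2 ≈ -13.500)
v*(-21 + (-4 - 5)*5) = -27*(-21 + (-4 - 5)*5)/2 = -27*(-21 - 9*5)/2 = -27*(-21 - 45)/2 = -27/2*(-66) = 891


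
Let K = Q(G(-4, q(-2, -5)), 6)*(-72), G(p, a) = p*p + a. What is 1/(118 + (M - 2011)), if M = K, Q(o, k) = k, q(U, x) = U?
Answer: -1/2325 ≈ -0.00043011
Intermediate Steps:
G(p, a) = a + p² (G(p, a) = p² + a = a + p²)
K = -432 (K = 6*(-72) = -432)
M = -432
1/(118 + (M - 2011)) = 1/(118 + (-432 - 2011)) = 1/(118 - 2443) = 1/(-2325) = -1/2325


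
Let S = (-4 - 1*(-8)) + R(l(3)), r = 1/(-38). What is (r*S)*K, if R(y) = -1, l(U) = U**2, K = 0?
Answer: 0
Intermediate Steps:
r = -1/38 ≈ -0.026316
S = 3 (S = (-4 - 1*(-8)) - 1 = (-4 + 8) - 1 = 4 - 1 = 3)
(r*S)*K = -1/38*3*0 = -3/38*0 = 0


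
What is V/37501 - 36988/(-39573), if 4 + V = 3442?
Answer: 1523138962/1484027073 ≈ 1.0264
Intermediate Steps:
V = 3438 (V = -4 + 3442 = 3438)
V/37501 - 36988/(-39573) = 3438/37501 - 36988/(-39573) = 3438*(1/37501) - 36988*(-1/39573) = 3438/37501 + 36988/39573 = 1523138962/1484027073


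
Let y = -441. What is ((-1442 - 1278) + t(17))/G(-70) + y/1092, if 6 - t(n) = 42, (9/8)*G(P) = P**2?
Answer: -132063/127400 ≈ -1.0366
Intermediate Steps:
G(P) = 8*P**2/9
t(n) = -36 (t(n) = 6 - 1*42 = 6 - 42 = -36)
((-1442 - 1278) + t(17))/G(-70) + y/1092 = ((-1442 - 1278) - 36)/(((8/9)*(-70)**2)) - 441/1092 = (-2720 - 36)/(((8/9)*4900)) - 441*1/1092 = -2756/39200/9 - 21/52 = -2756*9/39200 - 21/52 = -6201/9800 - 21/52 = -132063/127400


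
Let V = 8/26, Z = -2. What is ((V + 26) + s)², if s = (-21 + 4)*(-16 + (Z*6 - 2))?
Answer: 48608784/169 ≈ 2.8763e+5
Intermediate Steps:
V = 4/13 (V = 8*(1/26) = 4/13 ≈ 0.30769)
s = 510 (s = (-21 + 4)*(-16 + (-2*6 - 2)) = -17*(-16 + (-12 - 2)) = -17*(-16 - 14) = -17*(-30) = 510)
((V + 26) + s)² = ((4/13 + 26) + 510)² = (342/13 + 510)² = (6972/13)² = 48608784/169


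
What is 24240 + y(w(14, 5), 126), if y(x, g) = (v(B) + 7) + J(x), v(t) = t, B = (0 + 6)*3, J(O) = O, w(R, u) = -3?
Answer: 24262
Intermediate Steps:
B = 18 (B = 6*3 = 18)
y(x, g) = 25 + x (y(x, g) = (18 + 7) + x = 25 + x)
24240 + y(w(14, 5), 126) = 24240 + (25 - 3) = 24240 + 22 = 24262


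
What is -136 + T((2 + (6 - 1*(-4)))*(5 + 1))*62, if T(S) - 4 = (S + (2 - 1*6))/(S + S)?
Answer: 2543/18 ≈ 141.28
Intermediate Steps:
T(S) = 4 + (-4 + S)/(2*S) (T(S) = 4 + (S + (2 - 1*6))/(S + S) = 4 + (S + (2 - 6))/((2*S)) = 4 + (S - 4)*(1/(2*S)) = 4 + (-4 + S)*(1/(2*S)) = 4 + (-4 + S)/(2*S))
-136 + T((2 + (6 - 1*(-4)))*(5 + 1))*62 = -136 + (9/2 - 2*1/((2 + (6 - 1*(-4)))*(5 + 1)))*62 = -136 + (9/2 - 2*1/(6*(2 + (6 + 4))))*62 = -136 + (9/2 - 2*1/(6*(2 + 10)))*62 = -136 + (9/2 - 2/(12*6))*62 = -136 + (9/2 - 2/72)*62 = -136 + (9/2 - 2*1/72)*62 = -136 + (9/2 - 1/36)*62 = -136 + (161/36)*62 = -136 + 4991/18 = 2543/18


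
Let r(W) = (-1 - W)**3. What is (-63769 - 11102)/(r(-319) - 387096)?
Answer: -24957/10590112 ≈ -0.0023566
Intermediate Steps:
(-63769 - 11102)/(r(-319) - 387096) = (-63769 - 11102)/(-(1 - 319)**3 - 387096) = -74871/(-1*(-318)**3 - 387096) = -74871/(-1*(-32157432) - 387096) = -74871/(32157432 - 387096) = -74871/31770336 = -74871*1/31770336 = -24957/10590112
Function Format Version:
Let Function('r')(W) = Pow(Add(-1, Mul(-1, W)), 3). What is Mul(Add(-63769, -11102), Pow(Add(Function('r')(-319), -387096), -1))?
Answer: Rational(-24957, 10590112) ≈ -0.0023566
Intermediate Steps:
Mul(Add(-63769, -11102), Pow(Add(Function('r')(-319), -387096), -1)) = Mul(Add(-63769, -11102), Pow(Add(Mul(-1, Pow(Add(1, -319), 3)), -387096), -1)) = Mul(-74871, Pow(Add(Mul(-1, Pow(-318, 3)), -387096), -1)) = Mul(-74871, Pow(Add(Mul(-1, -32157432), -387096), -1)) = Mul(-74871, Pow(Add(32157432, -387096), -1)) = Mul(-74871, Pow(31770336, -1)) = Mul(-74871, Rational(1, 31770336)) = Rational(-24957, 10590112)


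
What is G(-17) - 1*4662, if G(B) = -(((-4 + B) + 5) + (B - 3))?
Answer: -4626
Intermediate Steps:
G(B) = 2 - 2*B (G(B) = -((1 + B) + (-3 + B)) = -(-2 + 2*B) = 2 - 2*B)
G(-17) - 1*4662 = (2 - 2*(-17)) - 1*4662 = (2 + 34) - 4662 = 36 - 4662 = -4626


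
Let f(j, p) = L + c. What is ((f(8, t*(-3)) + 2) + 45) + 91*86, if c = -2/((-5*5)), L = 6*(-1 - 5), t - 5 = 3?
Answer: 195927/25 ≈ 7837.1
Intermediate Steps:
t = 8 (t = 5 + 3 = 8)
L = -36 (L = 6*(-6) = -36)
c = 2/25 (c = -2/(-25) = -2*(-1/25) = 2/25 ≈ 0.080000)
f(j, p) = -898/25 (f(j, p) = -36 + 2/25 = -898/25)
((f(8, t*(-3)) + 2) + 45) + 91*86 = ((-898/25 + 2) + 45) + 91*86 = (-848/25 + 45) + 7826 = 277/25 + 7826 = 195927/25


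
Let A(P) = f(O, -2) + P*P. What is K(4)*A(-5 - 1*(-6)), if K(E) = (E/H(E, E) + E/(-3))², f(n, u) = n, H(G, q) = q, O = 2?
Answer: ⅓ ≈ 0.33333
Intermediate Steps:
K(E) = (1 - E/3)² (K(E) = (E/E + E/(-3))² = (1 + E*(-⅓))² = (1 - E/3)²)
A(P) = 2 + P² (A(P) = 2 + P*P = 2 + P²)
K(4)*A(-5 - 1*(-6)) = ((-3 + 4)²/9)*(2 + (-5 - 1*(-6))²) = ((⅑)*1²)*(2 + (-5 + 6)²) = ((⅑)*1)*(2 + 1²) = (2 + 1)/9 = (⅑)*3 = ⅓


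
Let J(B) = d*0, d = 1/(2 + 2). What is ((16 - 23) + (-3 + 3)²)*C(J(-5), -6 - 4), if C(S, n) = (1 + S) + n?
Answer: 63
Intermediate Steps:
d = ¼ (d = 1/4 = ¼ ≈ 0.25000)
J(B) = 0 (J(B) = (¼)*0 = 0)
C(S, n) = 1 + S + n
((16 - 23) + (-3 + 3)²)*C(J(-5), -6 - 4) = ((16 - 23) + (-3 + 3)²)*(1 + 0 + (-6 - 4)) = (-7 + 0²)*(1 + 0 - 10) = (-7 + 0)*(-9) = -7*(-9) = 63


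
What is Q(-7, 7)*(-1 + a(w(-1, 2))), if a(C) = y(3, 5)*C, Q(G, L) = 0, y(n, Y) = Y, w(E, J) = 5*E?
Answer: 0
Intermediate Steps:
a(C) = 5*C
Q(-7, 7)*(-1 + a(w(-1, 2))) = 0*(-1 + 5*(5*(-1))) = 0*(-1 + 5*(-5)) = 0*(-1 - 25) = 0*(-26) = 0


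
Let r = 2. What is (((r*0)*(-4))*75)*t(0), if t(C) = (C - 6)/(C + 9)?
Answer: 0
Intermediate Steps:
t(C) = (-6 + C)/(9 + C)
(((r*0)*(-4))*75)*t(0) = (((2*0)*(-4))*75)*((-6 + 0)/(9 + 0)) = ((0*(-4))*75)*(-6/9) = (0*75)*((1/9)*(-6)) = 0*(-2/3) = 0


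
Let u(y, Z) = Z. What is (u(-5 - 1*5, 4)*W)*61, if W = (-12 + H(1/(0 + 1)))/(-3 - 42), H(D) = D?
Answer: 2684/45 ≈ 59.644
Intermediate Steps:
W = 11/45 (W = (-12 + 1/(0 + 1))/(-3 - 42) = (-12 + 1/1)/(-45) = (-12 + 1)*(-1/45) = -11*(-1/45) = 11/45 ≈ 0.24444)
(u(-5 - 1*5, 4)*W)*61 = (4*(11/45))*61 = (44/45)*61 = 2684/45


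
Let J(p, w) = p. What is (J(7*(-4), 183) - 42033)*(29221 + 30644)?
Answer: -2517981765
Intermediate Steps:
(J(7*(-4), 183) - 42033)*(29221 + 30644) = (7*(-4) - 42033)*(29221 + 30644) = (-28 - 42033)*59865 = -42061*59865 = -2517981765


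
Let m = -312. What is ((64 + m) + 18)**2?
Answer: 52900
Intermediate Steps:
((64 + m) + 18)**2 = ((64 - 312) + 18)**2 = (-248 + 18)**2 = (-230)**2 = 52900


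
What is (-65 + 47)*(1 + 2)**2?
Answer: -162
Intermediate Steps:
(-65 + 47)*(1 + 2)**2 = -18*3**2 = -18*9 = -162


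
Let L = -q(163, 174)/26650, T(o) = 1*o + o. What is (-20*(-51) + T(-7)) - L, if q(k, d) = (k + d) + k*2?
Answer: 2062351/2050 ≈ 1006.0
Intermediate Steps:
T(o) = 2*o (T(o) = o + o = 2*o)
q(k, d) = d + 3*k (q(k, d) = (d + k) + 2*k = d + 3*k)
L = -51/2050 (L = -(174 + 3*163)/26650 = -(174 + 489)*(1/26650) = -1*663*(1/26650) = -663*1/26650 = -51/2050 ≈ -0.024878)
(-20*(-51) + T(-7)) - L = (-20*(-51) + 2*(-7)) - 1*(-51/2050) = (1020 - 14) + 51/2050 = 1006 + 51/2050 = 2062351/2050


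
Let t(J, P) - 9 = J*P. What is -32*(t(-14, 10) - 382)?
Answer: 16416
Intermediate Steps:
t(J, P) = 9 + J*P
-32*(t(-14, 10) - 382) = -32*((9 - 14*10) - 382) = -32*((9 - 140) - 382) = -32*(-131 - 382) = -32*(-513) = 16416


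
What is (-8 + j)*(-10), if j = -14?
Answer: 220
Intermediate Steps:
(-8 + j)*(-10) = (-8 - 14)*(-10) = -22*(-10) = 220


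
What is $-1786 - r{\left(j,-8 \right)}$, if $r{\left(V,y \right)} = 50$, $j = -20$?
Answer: $-1836$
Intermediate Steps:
$-1786 - r{\left(j,-8 \right)} = -1786 - 50 = -1836$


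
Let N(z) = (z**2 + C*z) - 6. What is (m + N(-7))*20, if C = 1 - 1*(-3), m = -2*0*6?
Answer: 300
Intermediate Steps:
m = 0 (m = 0*6 = 0)
C = 4 (C = 1 + 3 = 4)
N(z) = -6 + z**2 + 4*z (N(z) = (z**2 + 4*z) - 6 = -6 + z**2 + 4*z)
(m + N(-7))*20 = (0 + (-6 + (-7)**2 + 4*(-7)))*20 = (0 + (-6 + 49 - 28))*20 = (0 + 15)*20 = 15*20 = 300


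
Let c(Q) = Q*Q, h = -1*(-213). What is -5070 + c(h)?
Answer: 40299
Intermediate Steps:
h = 213
c(Q) = Q²
-5070 + c(h) = -5070 + 213² = -5070 + 45369 = 40299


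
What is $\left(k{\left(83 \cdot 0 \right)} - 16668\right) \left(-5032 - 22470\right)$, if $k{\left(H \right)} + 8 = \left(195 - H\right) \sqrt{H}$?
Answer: $458623352$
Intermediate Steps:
$k{\left(H \right)} = -8 + \sqrt{H} \left(195 - H\right)$ ($k{\left(H \right)} = -8 + \left(195 - H\right) \sqrt{H} = -8 + \sqrt{H} \left(195 - H\right)$)
$\left(k{\left(83 \cdot 0 \right)} - 16668\right) \left(-5032 - 22470\right) = \left(\left(-8 - \left(83 \cdot 0\right)^{\frac{3}{2}} + 195 \sqrt{83 \cdot 0}\right) - 16668\right) \left(-5032 - 22470\right) = \left(\left(-8 - 0^{\frac{3}{2}} + 195 \sqrt{0}\right) - 16668\right) \left(-27502\right) = \left(\left(-8 - 0 + 195 \cdot 0\right) - 16668\right) \left(-27502\right) = \left(\left(-8 + 0 + 0\right) - 16668\right) \left(-27502\right) = \left(-8 - 16668\right) \left(-27502\right) = \left(-16676\right) \left(-27502\right) = 458623352$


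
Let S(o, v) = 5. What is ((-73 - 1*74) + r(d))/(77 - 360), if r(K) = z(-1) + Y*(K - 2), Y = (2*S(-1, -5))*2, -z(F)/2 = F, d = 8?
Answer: 25/283 ≈ 0.088339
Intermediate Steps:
z(F) = -2*F
Y = 20 (Y = (2*5)*2 = 10*2 = 20)
r(K) = -38 + 20*K (r(K) = -2*(-1) + 20*(K - 2) = 2 + 20*(-2 + K) = 2 + (-40 + 20*K) = -38 + 20*K)
((-73 - 1*74) + r(d))/(77 - 360) = ((-73 - 1*74) + (-38 + 20*8))/(77 - 360) = ((-73 - 74) + (-38 + 160))/(-283) = (-147 + 122)*(-1/283) = -25*(-1/283) = 25/283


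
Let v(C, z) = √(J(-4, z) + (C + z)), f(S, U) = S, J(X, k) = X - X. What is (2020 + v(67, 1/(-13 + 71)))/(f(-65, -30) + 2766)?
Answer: 2020/2701 + 13*√1334/156658 ≈ 0.75090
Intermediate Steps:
J(X, k) = 0
v(C, z) = √(C + z) (v(C, z) = √(0 + (C + z)) = √(C + z))
(2020 + v(67, 1/(-13 + 71)))/(f(-65, -30) + 2766) = (2020 + √(67 + 1/(-13 + 71)))/(-65 + 2766) = (2020 + √(67 + 1/58))/2701 = (2020 + √(67 + 1/58))*(1/2701) = (2020 + √(3887/58))*(1/2701) = (2020 + 13*√1334/58)*(1/2701) = 2020/2701 + 13*√1334/156658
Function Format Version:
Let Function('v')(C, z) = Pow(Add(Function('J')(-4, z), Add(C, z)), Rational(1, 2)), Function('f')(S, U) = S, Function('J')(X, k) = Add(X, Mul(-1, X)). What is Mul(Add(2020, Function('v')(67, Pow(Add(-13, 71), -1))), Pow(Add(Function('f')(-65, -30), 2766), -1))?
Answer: Add(Rational(2020, 2701), Mul(Rational(13, 156658), Pow(1334, Rational(1, 2)))) ≈ 0.75090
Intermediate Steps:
Function('J')(X, k) = 0
Function('v')(C, z) = Pow(Add(C, z), Rational(1, 2)) (Function('v')(C, z) = Pow(Add(0, Add(C, z)), Rational(1, 2)) = Pow(Add(C, z), Rational(1, 2)))
Mul(Add(2020, Function('v')(67, Pow(Add(-13, 71), -1))), Pow(Add(Function('f')(-65, -30), 2766), -1)) = Mul(Add(2020, Pow(Add(67, Pow(Add(-13, 71), -1)), Rational(1, 2))), Pow(Add(-65, 2766), -1)) = Mul(Add(2020, Pow(Add(67, Pow(58, -1)), Rational(1, 2))), Pow(2701, -1)) = Mul(Add(2020, Pow(Add(67, Rational(1, 58)), Rational(1, 2))), Rational(1, 2701)) = Mul(Add(2020, Pow(Rational(3887, 58), Rational(1, 2))), Rational(1, 2701)) = Mul(Add(2020, Mul(Rational(13, 58), Pow(1334, Rational(1, 2)))), Rational(1, 2701)) = Add(Rational(2020, 2701), Mul(Rational(13, 156658), Pow(1334, Rational(1, 2))))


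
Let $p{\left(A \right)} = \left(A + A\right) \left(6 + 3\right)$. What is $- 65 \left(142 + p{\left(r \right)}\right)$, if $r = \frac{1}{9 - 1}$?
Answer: $- \frac{37505}{4} \approx -9376.3$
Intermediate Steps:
$r = \frac{1}{8} \approx 0.125$
$p{\left(A \right)} = 18 A$ ($p{\left(A \right)} = 2 A 9 = 18 A$)
$- 65 \left(142 + p{\left(r \right)}\right) = - 65 \left(142 + 18 \cdot \frac{1}{8}\right) = - 65 \left(142 + \frac{9}{4}\right) = \left(-65\right) \frac{577}{4} = - \frac{37505}{4}$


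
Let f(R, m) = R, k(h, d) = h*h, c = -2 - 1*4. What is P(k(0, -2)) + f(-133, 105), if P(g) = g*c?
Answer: -133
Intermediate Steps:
c = -6 (c = -2 - 4 = -6)
k(h, d) = h**2
P(g) = -6*g (P(g) = g*(-6) = -6*g)
P(k(0, -2)) + f(-133, 105) = -6*0**2 - 133 = -6*0 - 133 = 0 - 133 = -133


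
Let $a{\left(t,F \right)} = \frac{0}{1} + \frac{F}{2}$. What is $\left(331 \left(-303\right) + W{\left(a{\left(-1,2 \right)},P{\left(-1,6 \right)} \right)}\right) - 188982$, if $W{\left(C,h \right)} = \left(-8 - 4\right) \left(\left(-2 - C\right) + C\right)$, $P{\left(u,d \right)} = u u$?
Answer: $-289251$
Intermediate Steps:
$P{\left(u,d \right)} = u^{2}$
$a{\left(t,F \right)} = \frac{F}{2}$ ($a{\left(t,F \right)} = 0 \cdot 1 + F \frac{1}{2} = 0 + \frac{F}{2} = \frac{F}{2}$)
$W{\left(C,h \right)} = 24$ ($W{\left(C,h \right)} = \left(-12\right) \left(-2\right) = 24$)
$\left(331 \left(-303\right) + W{\left(a{\left(-1,2 \right)},P{\left(-1,6 \right)} \right)}\right) - 188982 = \left(331 \left(-303\right) + 24\right) - 188982 = \left(-100293 + 24\right) - 188982 = -100269 - 188982 = -289251$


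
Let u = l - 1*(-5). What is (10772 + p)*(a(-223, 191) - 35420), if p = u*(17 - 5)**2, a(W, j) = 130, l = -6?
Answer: -375062120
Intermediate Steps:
u = -1 (u = -6 - 1*(-5) = -6 + 5 = -1)
p = -144 (p = -(17 - 5)**2 = -1*12**2 = -1*144 = -144)
(10772 + p)*(a(-223, 191) - 35420) = (10772 - 144)*(130 - 35420) = 10628*(-35290) = -375062120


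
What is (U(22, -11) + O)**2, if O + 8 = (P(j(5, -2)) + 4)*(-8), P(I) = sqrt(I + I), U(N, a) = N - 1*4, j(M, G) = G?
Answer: 228 + 704*I ≈ 228.0 + 704.0*I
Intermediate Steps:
U(N, a) = -4 + N (U(N, a) = N - 4 = -4 + N)
P(I) = sqrt(2)*sqrt(I) (P(I) = sqrt(2*I) = sqrt(2)*sqrt(I))
O = -40 - 16*I (O = -8 + (sqrt(2)*sqrt(-2) + 4)*(-8) = -8 + (sqrt(2)*(I*sqrt(2)) + 4)*(-8) = -8 + (2*I + 4)*(-8) = -8 + (4 + 2*I)*(-8) = -8 + (-32 - 16*I) = -40 - 16*I ≈ -40.0 - 16.0*I)
(U(22, -11) + O)**2 = ((-4 + 22) + (-40 - 16*I))**2 = (18 + (-40 - 16*I))**2 = (-22 - 16*I)**2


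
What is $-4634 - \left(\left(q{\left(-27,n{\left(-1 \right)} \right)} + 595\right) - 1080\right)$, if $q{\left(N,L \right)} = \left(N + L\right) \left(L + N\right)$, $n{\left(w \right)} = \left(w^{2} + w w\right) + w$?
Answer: $-4825$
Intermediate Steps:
$n{\left(w \right)} = w + 2 w^{2}$ ($n{\left(w \right)} = \left(w^{2} + w^{2}\right) + w = 2 w^{2} + w = w + 2 w^{2}$)
$q{\left(N,L \right)} = \left(L + N\right)^{2}$ ($q{\left(N,L \right)} = \left(L + N\right) \left(L + N\right) = \left(L + N\right)^{2}$)
$-4634 - \left(\left(q{\left(-27,n{\left(-1 \right)} \right)} + 595\right) - 1080\right) = -4634 - \left(\left(\left(- (1 + 2 \left(-1\right)) - 27\right)^{2} + 595\right) - 1080\right) = -4634 - \left(\left(\left(- (1 - 2) - 27\right)^{2} + 595\right) - 1080\right) = -4634 - \left(\left(\left(\left(-1\right) \left(-1\right) - 27\right)^{2} + 595\right) - 1080\right) = -4634 - \left(\left(\left(1 - 27\right)^{2} + 595\right) - 1080\right) = -4634 - \left(\left(\left(-26\right)^{2} + 595\right) - 1080\right) = -4634 - \left(\left(676 + 595\right) - 1080\right) = -4634 - \left(1271 - 1080\right) = -4634 - 191 = -4825$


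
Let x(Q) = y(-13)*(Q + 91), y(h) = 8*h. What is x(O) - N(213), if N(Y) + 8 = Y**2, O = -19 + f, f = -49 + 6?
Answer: -48377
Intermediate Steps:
f = -43
O = -62 (O = -19 - 43 = -62)
N(Y) = -8 + Y**2
x(Q) = -9464 - 104*Q (x(Q) = (8*(-13))*(Q + 91) = -104*(91 + Q) = -9464 - 104*Q)
x(O) - N(213) = (-9464 - 104*(-62)) - (-8 + 213**2) = (-9464 + 6448) - (-8 + 45369) = -3016 - 1*45361 = -3016 - 45361 = -48377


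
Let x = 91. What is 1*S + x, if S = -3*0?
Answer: 91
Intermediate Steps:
S = 0
1*S + x = 1*0 + 91 = 0 + 91 = 91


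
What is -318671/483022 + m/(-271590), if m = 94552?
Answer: -66109276517/65591972490 ≈ -1.0079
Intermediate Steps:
-318671/483022 + m/(-271590) = -318671/483022 + 94552/(-271590) = -318671*1/483022 + 94552*(-1/271590) = -318671/483022 - 47276/135795 = -66109276517/65591972490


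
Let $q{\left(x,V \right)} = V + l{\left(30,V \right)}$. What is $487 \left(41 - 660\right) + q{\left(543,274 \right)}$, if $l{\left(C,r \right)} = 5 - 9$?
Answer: $-301183$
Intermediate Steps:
$l{\left(C,r \right)} = -4$
$q{\left(x,V \right)} = -4 + V$ ($q{\left(x,V \right)} = V - 4 = -4 + V$)
$487 \left(41 - 660\right) + q{\left(543,274 \right)} = 487 \left(41 - 660\right) + \left(-4 + 274\right) = 487 \left(-619\right) + 270 = -301453 + 270 = -301183$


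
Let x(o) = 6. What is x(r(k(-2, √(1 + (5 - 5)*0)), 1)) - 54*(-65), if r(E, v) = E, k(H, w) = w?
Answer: 3516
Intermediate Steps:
x(r(k(-2, √(1 + (5 - 5)*0)), 1)) - 54*(-65) = 6 - 54*(-65) = 6 + 3510 = 3516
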